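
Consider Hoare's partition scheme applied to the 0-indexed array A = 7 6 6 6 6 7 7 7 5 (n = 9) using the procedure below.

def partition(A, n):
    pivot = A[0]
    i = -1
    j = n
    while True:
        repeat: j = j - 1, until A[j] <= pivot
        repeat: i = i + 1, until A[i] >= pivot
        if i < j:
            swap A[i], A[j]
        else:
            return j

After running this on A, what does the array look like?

pivot=7
j stops at 8 (5), i stops at 0 (7); swap ⇒ 5 6 6 6 6 7 7 7 7
j stops at 7 (7), i stops at 5 (7); swap ⇒ 5 6 6 6 6 7 7 7 7
j stops at 6, i stops at 6; i≥j ⇒ return 6. A=5 6 6 6 6 7 7 7 7

5 6 6 6 6 7 7 7 7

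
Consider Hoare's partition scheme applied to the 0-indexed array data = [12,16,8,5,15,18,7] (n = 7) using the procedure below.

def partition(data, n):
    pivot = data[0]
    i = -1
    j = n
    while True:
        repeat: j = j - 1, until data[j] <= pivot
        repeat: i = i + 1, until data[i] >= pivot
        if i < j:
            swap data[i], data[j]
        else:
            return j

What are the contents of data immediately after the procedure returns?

pivot=12
j stops at 6 (7), i stops at 0 (12); swap ⇒ [7,16,8,5,15,18,12]
j stops at 3 (5), i stops at 1 (16); swap ⇒ [7,5,8,16,15,18,12]
j stops at 2, i stops at 3; i≥j ⇒ return 2. data=[7,5,8,16,15,18,12]

[7,5,8,16,15,18,12]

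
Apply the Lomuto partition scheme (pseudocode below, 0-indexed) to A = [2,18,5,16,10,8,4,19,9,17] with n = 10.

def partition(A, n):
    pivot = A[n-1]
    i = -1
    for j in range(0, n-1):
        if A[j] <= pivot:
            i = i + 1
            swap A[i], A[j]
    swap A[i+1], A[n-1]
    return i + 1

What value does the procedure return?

pivot=17, i=-1
j=0: 2≤17, i=0, swap(0,0) ⇒ [2,18,5,16,10,8,4,19,9,17]
j=1: 18>17, skip
j=2: 5≤17, i=1, swap(1,2) ⇒ [2,5,18,16,10,8,4,19,9,17]
j=3: 16≤17, i=2, swap(2,3) ⇒ [2,5,16,18,10,8,4,19,9,17]
j=4: 10≤17, i=3, swap(3,4) ⇒ [2,5,16,10,18,8,4,19,9,17]
j=5: 8≤17, i=4, swap(4,5) ⇒ [2,5,16,10,8,18,4,19,9,17]
j=6: 4≤17, i=5, swap(5,6) ⇒ [2,5,16,10,8,4,18,19,9,17]
j=7: 19>17, skip
j=8: 9≤17, i=6, swap(6,8) ⇒ [2,5,16,10,8,4,9,19,18,17]
swap(7,9) ⇒ [2,5,16,10,8,4,9,17,18,19]; return 7

7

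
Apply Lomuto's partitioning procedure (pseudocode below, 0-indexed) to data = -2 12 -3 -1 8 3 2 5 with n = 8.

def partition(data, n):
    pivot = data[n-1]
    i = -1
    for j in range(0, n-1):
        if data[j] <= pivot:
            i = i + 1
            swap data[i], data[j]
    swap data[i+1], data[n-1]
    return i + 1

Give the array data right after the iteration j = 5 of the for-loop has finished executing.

pivot = data[7] = 5; i = -1
j=0: data[0]=-2 ≤ 5 → i=0, swap data[0],data[0] (no change) → -2 12 -3 -1 8 3 2 5
j=1: data[1]=12 > 5 → no swap
j=2: data[2]=-3 ≤ 5 → i=1, swap data[1],data[2] → -2 -3 12 -1 8 3 2 5
j=3: data[3]=-1 ≤ 5 → i=2, swap data[2],data[3] → -2 -3 -1 12 8 3 2 5
j=4: data[4]=8 > 5 → no swap
j=5: data[5]=3 ≤ 5 → i=3, swap data[3],data[5] → -2 -3 -1 3 8 12 2 5
(after j=5) data = -2 -3 -1 3 8 12 2 5

-2 -3 -1 3 8 12 2 5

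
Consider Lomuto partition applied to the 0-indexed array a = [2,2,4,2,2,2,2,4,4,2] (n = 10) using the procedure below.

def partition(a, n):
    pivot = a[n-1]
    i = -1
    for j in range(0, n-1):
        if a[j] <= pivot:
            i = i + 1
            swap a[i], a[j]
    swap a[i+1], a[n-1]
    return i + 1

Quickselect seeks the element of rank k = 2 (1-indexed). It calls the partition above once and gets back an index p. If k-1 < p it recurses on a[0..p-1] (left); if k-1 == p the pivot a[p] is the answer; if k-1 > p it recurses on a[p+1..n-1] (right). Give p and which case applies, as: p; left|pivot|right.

6; left

pivot = a[9] = 2; i = -1
j=0: a[0]=2 ≤ 2 → i=0, swap a[0],a[0] (no change) → [2,2,4,2,2,2,2,4,4,2]
j=1: a[1]=2 ≤ 2 → i=1, swap a[1],a[1] (no change) → [2,2,4,2,2,2,2,4,4,2]
j=2: a[2]=4 > 2 → no swap
j=3: a[3]=2 ≤ 2 → i=2, swap a[2],a[3] → [2,2,2,4,2,2,2,4,4,2]
j=4: a[4]=2 ≤ 2 → i=3, swap a[3],a[4] → [2,2,2,2,4,2,2,4,4,2]
j=5: a[5]=2 ≤ 2 → i=4, swap a[4],a[5] → [2,2,2,2,2,4,2,4,4,2]
j=6: a[6]=2 ≤ 2 → i=5, swap a[5],a[6] → [2,2,2,2,2,2,4,4,4,2]
j=7: a[7]=4 > 2 → no swap
j=8: a[8]=4 > 2 → no swap
final swap a[6],a[9] → [2,2,2,2,2,2,2,4,4,4]; return 6
p = 6; k-1 = 1 < 6 ⇒ left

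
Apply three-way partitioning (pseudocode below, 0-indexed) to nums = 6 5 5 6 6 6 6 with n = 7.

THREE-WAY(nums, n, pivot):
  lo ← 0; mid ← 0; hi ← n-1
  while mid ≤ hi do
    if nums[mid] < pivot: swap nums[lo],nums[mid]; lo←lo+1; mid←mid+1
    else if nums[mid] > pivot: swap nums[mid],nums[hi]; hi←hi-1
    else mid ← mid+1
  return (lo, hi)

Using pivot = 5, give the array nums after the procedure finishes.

5 5 6 6 6 6 6

pivot = 5; lo=0, mid=0, hi=6
nums[mid]=6>5: swap nums[0],nums[6]; hi=5 → 6 5 5 6 6 6 6
nums[mid]=6>5: swap nums[0],nums[5]; hi=4 → 6 5 5 6 6 6 6
nums[mid]=6>5: swap nums[0],nums[4]; hi=3 → 6 5 5 6 6 6 6
nums[mid]=6>5: swap nums[0],nums[3]; hi=2 → 6 5 5 6 6 6 6
nums[mid]=6>5: swap nums[0],nums[2]; hi=1 → 5 5 6 6 6 6 6
nums[mid]=5=5: mid=1
nums[mid]=5=5: mid=2
end: lo=0, hi=1; nums = 5 5 6 6 6 6 6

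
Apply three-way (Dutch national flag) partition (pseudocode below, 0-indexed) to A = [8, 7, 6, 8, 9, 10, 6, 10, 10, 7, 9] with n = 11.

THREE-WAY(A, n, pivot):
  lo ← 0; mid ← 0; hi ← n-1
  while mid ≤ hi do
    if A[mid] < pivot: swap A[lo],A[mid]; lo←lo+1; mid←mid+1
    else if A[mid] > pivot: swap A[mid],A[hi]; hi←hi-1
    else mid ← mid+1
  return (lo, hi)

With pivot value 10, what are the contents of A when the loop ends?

[8, 7, 6, 8, 9, 6, 7, 9, 10, 10, 10]

pivot = 10; lo=0, mid=0, hi=10
A[mid]=8<10: swap A[0],A[0]; lo=1,mid=1 → [8, 7, 6, 8, 9, 10, 6, 10, 10, 7, 9]
A[mid]=7<10: swap A[1],A[1]; lo=2,mid=2 → [8, 7, 6, 8, 9, 10, 6, 10, 10, 7, 9]
A[mid]=6<10: swap A[2],A[2]; lo=3,mid=3 → [8, 7, 6, 8, 9, 10, 6, 10, 10, 7, 9]
A[mid]=8<10: swap A[3],A[3]; lo=4,mid=4 → [8, 7, 6, 8, 9, 10, 6, 10, 10, 7, 9]
A[mid]=9<10: swap A[4],A[4]; lo=5,mid=5 → [8, 7, 6, 8, 9, 10, 6, 10, 10, 7, 9]
A[mid]=10=10: mid=6
A[mid]=6<10: swap A[5],A[6]; lo=6,mid=7 → [8, 7, 6, 8, 9, 6, 10, 10, 10, 7, 9]
A[mid]=10=10: mid=8
A[mid]=10=10: mid=9
A[mid]=7<10: swap A[6],A[9]; lo=7,mid=10 → [8, 7, 6, 8, 9, 6, 7, 10, 10, 10, 9]
A[mid]=9<10: swap A[7],A[10]; lo=8,mid=11 → [8, 7, 6, 8, 9, 6, 7, 9, 10, 10, 10]
end: lo=8, hi=10; A = [8, 7, 6, 8, 9, 6, 7, 9, 10, 10, 10]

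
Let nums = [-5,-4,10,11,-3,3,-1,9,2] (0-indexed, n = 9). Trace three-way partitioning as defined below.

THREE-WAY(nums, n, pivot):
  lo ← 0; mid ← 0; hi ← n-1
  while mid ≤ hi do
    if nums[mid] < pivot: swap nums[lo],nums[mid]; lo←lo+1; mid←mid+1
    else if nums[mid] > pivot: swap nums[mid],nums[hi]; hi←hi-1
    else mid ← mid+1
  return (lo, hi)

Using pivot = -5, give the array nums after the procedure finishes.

pivot = -5; lo=0, mid=0, hi=8
nums[mid]=-5=-5: mid=1
nums[mid]=-4>-5: swap nums[1],nums[8]; hi=7 → [-5,2,10,11,-3,3,-1,9,-4]
nums[mid]=2>-5: swap nums[1],nums[7]; hi=6 → [-5,9,10,11,-3,3,-1,2,-4]
nums[mid]=9>-5: swap nums[1],nums[6]; hi=5 → [-5,-1,10,11,-3,3,9,2,-4]
nums[mid]=-1>-5: swap nums[1],nums[5]; hi=4 → [-5,3,10,11,-3,-1,9,2,-4]
nums[mid]=3>-5: swap nums[1],nums[4]; hi=3 → [-5,-3,10,11,3,-1,9,2,-4]
nums[mid]=-3>-5: swap nums[1],nums[3]; hi=2 → [-5,11,10,-3,3,-1,9,2,-4]
nums[mid]=11>-5: swap nums[1],nums[2]; hi=1 → [-5,10,11,-3,3,-1,9,2,-4]
nums[mid]=10>-5: swap nums[1],nums[1]; hi=0 → [-5,10,11,-3,3,-1,9,2,-4]
end: lo=0, hi=0; nums = [-5,10,11,-3,3,-1,9,2,-4]

[-5,10,11,-3,3,-1,9,2,-4]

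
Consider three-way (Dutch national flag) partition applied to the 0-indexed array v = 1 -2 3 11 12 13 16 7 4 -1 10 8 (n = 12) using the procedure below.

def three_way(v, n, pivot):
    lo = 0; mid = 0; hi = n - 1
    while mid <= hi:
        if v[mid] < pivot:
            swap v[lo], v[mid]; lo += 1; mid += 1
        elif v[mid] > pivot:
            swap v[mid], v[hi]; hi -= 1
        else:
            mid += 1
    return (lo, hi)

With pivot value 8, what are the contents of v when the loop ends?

pivot = 8; lo=0, mid=0, hi=11
v[mid]=1<8: swap v[0],v[0]; lo=1,mid=1 → 1 -2 3 11 12 13 16 7 4 -1 10 8
v[mid]=-2<8: swap v[1],v[1]; lo=2,mid=2 → 1 -2 3 11 12 13 16 7 4 -1 10 8
v[mid]=3<8: swap v[2],v[2]; lo=3,mid=3 → 1 -2 3 11 12 13 16 7 4 -1 10 8
v[mid]=11>8: swap v[3],v[11]; hi=10 → 1 -2 3 8 12 13 16 7 4 -1 10 11
v[mid]=8=8: mid=4
v[mid]=12>8: swap v[4],v[10]; hi=9 → 1 -2 3 8 10 13 16 7 4 -1 12 11
v[mid]=10>8: swap v[4],v[9]; hi=8 → 1 -2 3 8 -1 13 16 7 4 10 12 11
v[mid]=-1<8: swap v[3],v[4]; lo=4,mid=5 → 1 -2 3 -1 8 13 16 7 4 10 12 11
v[mid]=13>8: swap v[5],v[8]; hi=7 → 1 -2 3 -1 8 4 16 7 13 10 12 11
v[mid]=4<8: swap v[4],v[5]; lo=5,mid=6 → 1 -2 3 -1 4 8 16 7 13 10 12 11
v[mid]=16>8: swap v[6],v[7]; hi=6 → 1 -2 3 -1 4 8 7 16 13 10 12 11
v[mid]=7<8: swap v[5],v[6]; lo=6,mid=7 → 1 -2 3 -1 4 7 8 16 13 10 12 11
end: lo=6, hi=6; v = 1 -2 3 -1 4 7 8 16 13 10 12 11

1 -2 3 -1 4 7 8 16 13 10 12 11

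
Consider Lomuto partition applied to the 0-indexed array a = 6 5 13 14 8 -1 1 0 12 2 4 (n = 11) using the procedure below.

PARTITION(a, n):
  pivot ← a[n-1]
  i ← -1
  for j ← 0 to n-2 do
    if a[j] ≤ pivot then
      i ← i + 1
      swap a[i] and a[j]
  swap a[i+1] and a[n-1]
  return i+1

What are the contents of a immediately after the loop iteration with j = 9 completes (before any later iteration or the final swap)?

pivot=4, i=-1
j=0: 6>4, skip
j=1: 5>4, skip
j=2: 13>4, skip
j=3: 14>4, skip
j=4: 8>4, skip
j=5: -1≤4, i=0, swap(0,5) ⇒ -1 5 13 14 8 6 1 0 12 2 4
j=6: 1≤4, i=1, swap(1,6) ⇒ -1 1 13 14 8 6 5 0 12 2 4
j=7: 0≤4, i=2, swap(2,7) ⇒ -1 1 0 14 8 6 5 13 12 2 4
j=8: 12>4, skip
j=9: 2≤4, i=3, swap(3,9) ⇒ -1 1 0 2 8 6 5 13 12 14 4
(after j=9) a = -1 1 0 2 8 6 5 13 12 14 4

-1 1 0 2 8 6 5 13 12 14 4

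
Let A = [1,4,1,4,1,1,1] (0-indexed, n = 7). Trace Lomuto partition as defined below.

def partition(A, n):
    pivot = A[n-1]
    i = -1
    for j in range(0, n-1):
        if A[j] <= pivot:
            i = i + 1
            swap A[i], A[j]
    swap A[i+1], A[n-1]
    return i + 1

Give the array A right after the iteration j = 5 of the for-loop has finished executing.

[1,1,1,1,4,4,1]

pivot = A[6] = 1; i = -1
j=0: A[0]=1 ≤ 1 → i=0, swap A[0],A[0] (no change) → [1,4,1,4,1,1,1]
j=1: A[1]=4 > 1 → no swap
j=2: A[2]=1 ≤ 1 → i=1, swap A[1],A[2] → [1,1,4,4,1,1,1]
j=3: A[3]=4 > 1 → no swap
j=4: A[4]=1 ≤ 1 → i=2, swap A[2],A[4] → [1,1,1,4,4,1,1]
j=5: A[5]=1 ≤ 1 → i=3, swap A[3],A[5] → [1,1,1,1,4,4,1]
(after j=5) A = [1,1,1,1,4,4,1]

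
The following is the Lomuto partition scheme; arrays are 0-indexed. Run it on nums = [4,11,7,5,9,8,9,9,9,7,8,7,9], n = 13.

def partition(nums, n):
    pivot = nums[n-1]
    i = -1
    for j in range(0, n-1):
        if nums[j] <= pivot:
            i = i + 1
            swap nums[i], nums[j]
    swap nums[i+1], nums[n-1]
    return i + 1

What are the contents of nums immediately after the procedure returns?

[4,7,5,9,8,9,9,9,7,8,7,9,11]

pivot=9, i=-1
j=0: 4≤9, i=0, swap(0,0) ⇒ [4,11,7,5,9,8,9,9,9,7,8,7,9]
j=1: 11>9, skip
j=2: 7≤9, i=1, swap(1,2) ⇒ [4,7,11,5,9,8,9,9,9,7,8,7,9]
j=3: 5≤9, i=2, swap(2,3) ⇒ [4,7,5,11,9,8,9,9,9,7,8,7,9]
j=4: 9≤9, i=3, swap(3,4) ⇒ [4,7,5,9,11,8,9,9,9,7,8,7,9]
j=5: 8≤9, i=4, swap(4,5) ⇒ [4,7,5,9,8,11,9,9,9,7,8,7,9]
j=6: 9≤9, i=5, swap(5,6) ⇒ [4,7,5,9,8,9,11,9,9,7,8,7,9]
j=7: 9≤9, i=6, swap(6,7) ⇒ [4,7,5,9,8,9,9,11,9,7,8,7,9]
j=8: 9≤9, i=7, swap(7,8) ⇒ [4,7,5,9,8,9,9,9,11,7,8,7,9]
j=9: 7≤9, i=8, swap(8,9) ⇒ [4,7,5,9,8,9,9,9,7,11,8,7,9]
j=10: 8≤9, i=9, swap(9,10) ⇒ [4,7,5,9,8,9,9,9,7,8,11,7,9]
j=11: 7≤9, i=10, swap(10,11) ⇒ [4,7,5,9,8,9,9,9,7,8,7,11,9]
swap(11,12) ⇒ [4,7,5,9,8,9,9,9,7,8,7,9,11]; return 11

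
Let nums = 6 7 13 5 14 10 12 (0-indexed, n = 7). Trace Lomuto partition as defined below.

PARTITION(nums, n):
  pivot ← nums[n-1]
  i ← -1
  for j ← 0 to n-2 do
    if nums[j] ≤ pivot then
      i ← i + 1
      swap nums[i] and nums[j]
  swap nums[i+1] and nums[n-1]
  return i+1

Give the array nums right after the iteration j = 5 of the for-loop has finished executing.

6 7 5 10 14 13 12

pivot = nums[6] = 12; i = -1
j=0: nums[0]=6 ≤ 12 → i=0, swap nums[0],nums[0] (no change) → 6 7 13 5 14 10 12
j=1: nums[1]=7 ≤ 12 → i=1, swap nums[1],nums[1] (no change) → 6 7 13 5 14 10 12
j=2: nums[2]=13 > 12 → no swap
j=3: nums[3]=5 ≤ 12 → i=2, swap nums[2],nums[3] → 6 7 5 13 14 10 12
j=4: nums[4]=14 > 12 → no swap
j=5: nums[5]=10 ≤ 12 → i=3, swap nums[3],nums[5] → 6 7 5 10 14 13 12
(after j=5) nums = 6 7 5 10 14 13 12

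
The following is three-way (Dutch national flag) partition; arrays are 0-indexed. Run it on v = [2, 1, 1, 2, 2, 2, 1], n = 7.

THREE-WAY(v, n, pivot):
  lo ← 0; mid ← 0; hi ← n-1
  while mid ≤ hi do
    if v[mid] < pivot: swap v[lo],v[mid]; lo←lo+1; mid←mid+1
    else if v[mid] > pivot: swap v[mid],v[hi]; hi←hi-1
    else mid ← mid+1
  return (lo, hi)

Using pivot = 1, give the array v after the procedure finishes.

lo=0 mid=0 hi=6
2>1: swap(0,6), hi=5 ⇒ [1, 1, 1, 2, 2, 2, 2]
1=1: mid=1
1=1: mid=2
1=1: mid=3
2>1: swap(3,5), hi=4 ⇒ [1, 1, 1, 2, 2, 2, 2]
2>1: swap(3,4), hi=3 ⇒ [1, 1, 1, 2, 2, 2, 2]
2>1: swap(3,3), hi=2 ⇒ [1, 1, 1, 2, 2, 2, 2]
done. lo=0 hi=2; v=[1, 1, 1, 2, 2, 2, 2]

[1, 1, 1, 2, 2, 2, 2]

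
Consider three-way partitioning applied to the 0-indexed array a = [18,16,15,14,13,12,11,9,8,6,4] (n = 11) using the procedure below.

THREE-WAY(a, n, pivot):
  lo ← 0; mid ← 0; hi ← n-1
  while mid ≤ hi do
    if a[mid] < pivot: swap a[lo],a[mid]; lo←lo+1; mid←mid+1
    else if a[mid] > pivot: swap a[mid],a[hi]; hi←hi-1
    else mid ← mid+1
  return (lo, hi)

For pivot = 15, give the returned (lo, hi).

pivot = 15; lo=0, mid=0, hi=10
a[mid]=18>15: swap a[0],a[10]; hi=9 → [4,16,15,14,13,12,11,9,8,6,18]
a[mid]=4<15: swap a[0],a[0]; lo=1,mid=1 → [4,16,15,14,13,12,11,9,8,6,18]
a[mid]=16>15: swap a[1],a[9]; hi=8 → [4,6,15,14,13,12,11,9,8,16,18]
a[mid]=6<15: swap a[1],a[1]; lo=2,mid=2 → [4,6,15,14,13,12,11,9,8,16,18]
a[mid]=15=15: mid=3
a[mid]=14<15: swap a[2],a[3]; lo=3,mid=4 → [4,6,14,15,13,12,11,9,8,16,18]
a[mid]=13<15: swap a[3],a[4]; lo=4,mid=5 → [4,6,14,13,15,12,11,9,8,16,18]
a[mid]=12<15: swap a[4],a[5]; lo=5,mid=6 → [4,6,14,13,12,15,11,9,8,16,18]
a[mid]=11<15: swap a[5],a[6]; lo=6,mid=7 → [4,6,14,13,12,11,15,9,8,16,18]
a[mid]=9<15: swap a[6],a[7]; lo=7,mid=8 → [4,6,14,13,12,11,9,15,8,16,18]
a[mid]=8<15: swap a[7],a[8]; lo=8,mid=9 → [4,6,14,13,12,11,9,8,15,16,18]
end: lo=8, hi=8; a = [4,6,14,13,12,11,9,8,15,16,18]

(8, 8)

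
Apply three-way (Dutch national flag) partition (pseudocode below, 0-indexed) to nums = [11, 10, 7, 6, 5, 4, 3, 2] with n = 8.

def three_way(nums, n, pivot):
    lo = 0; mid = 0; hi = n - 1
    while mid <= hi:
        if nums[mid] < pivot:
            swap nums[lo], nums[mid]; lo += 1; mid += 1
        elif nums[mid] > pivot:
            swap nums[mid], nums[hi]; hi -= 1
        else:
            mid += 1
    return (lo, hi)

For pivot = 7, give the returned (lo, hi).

pivot = 7; lo=0, mid=0, hi=7
nums[mid]=11>7: swap nums[0],nums[7]; hi=6 → [2, 10, 7, 6, 5, 4, 3, 11]
nums[mid]=2<7: swap nums[0],nums[0]; lo=1,mid=1 → [2, 10, 7, 6, 5, 4, 3, 11]
nums[mid]=10>7: swap nums[1],nums[6]; hi=5 → [2, 3, 7, 6, 5, 4, 10, 11]
nums[mid]=3<7: swap nums[1],nums[1]; lo=2,mid=2 → [2, 3, 7, 6, 5, 4, 10, 11]
nums[mid]=7=7: mid=3
nums[mid]=6<7: swap nums[2],nums[3]; lo=3,mid=4 → [2, 3, 6, 7, 5, 4, 10, 11]
nums[mid]=5<7: swap nums[3],nums[4]; lo=4,mid=5 → [2, 3, 6, 5, 7, 4, 10, 11]
nums[mid]=4<7: swap nums[4],nums[5]; lo=5,mid=6 → [2, 3, 6, 5, 4, 7, 10, 11]
end: lo=5, hi=5; nums = [2, 3, 6, 5, 4, 7, 10, 11]

(5, 5)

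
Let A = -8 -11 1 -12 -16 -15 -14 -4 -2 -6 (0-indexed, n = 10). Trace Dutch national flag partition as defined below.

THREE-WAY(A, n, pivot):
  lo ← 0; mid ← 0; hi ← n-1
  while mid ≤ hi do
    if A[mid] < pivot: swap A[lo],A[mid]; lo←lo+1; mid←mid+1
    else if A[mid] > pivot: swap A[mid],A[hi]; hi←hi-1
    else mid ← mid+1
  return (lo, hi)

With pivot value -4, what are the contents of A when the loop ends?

-8 -11 -6 -12 -16 -15 -14 -4 -2 1

pivot = -4; lo=0, mid=0, hi=9
A[mid]=-8<-4: swap A[0],A[0]; lo=1,mid=1 → -8 -11 1 -12 -16 -15 -14 -4 -2 -6
A[mid]=-11<-4: swap A[1],A[1]; lo=2,mid=2 → -8 -11 1 -12 -16 -15 -14 -4 -2 -6
A[mid]=1>-4: swap A[2],A[9]; hi=8 → -8 -11 -6 -12 -16 -15 -14 -4 -2 1
A[mid]=-6<-4: swap A[2],A[2]; lo=3,mid=3 → -8 -11 -6 -12 -16 -15 -14 -4 -2 1
A[mid]=-12<-4: swap A[3],A[3]; lo=4,mid=4 → -8 -11 -6 -12 -16 -15 -14 -4 -2 1
A[mid]=-16<-4: swap A[4],A[4]; lo=5,mid=5 → -8 -11 -6 -12 -16 -15 -14 -4 -2 1
A[mid]=-15<-4: swap A[5],A[5]; lo=6,mid=6 → -8 -11 -6 -12 -16 -15 -14 -4 -2 1
A[mid]=-14<-4: swap A[6],A[6]; lo=7,mid=7 → -8 -11 -6 -12 -16 -15 -14 -4 -2 1
A[mid]=-4=-4: mid=8
A[mid]=-2>-4: swap A[8],A[8]; hi=7 → -8 -11 -6 -12 -16 -15 -14 -4 -2 1
end: lo=7, hi=7; A = -8 -11 -6 -12 -16 -15 -14 -4 -2 1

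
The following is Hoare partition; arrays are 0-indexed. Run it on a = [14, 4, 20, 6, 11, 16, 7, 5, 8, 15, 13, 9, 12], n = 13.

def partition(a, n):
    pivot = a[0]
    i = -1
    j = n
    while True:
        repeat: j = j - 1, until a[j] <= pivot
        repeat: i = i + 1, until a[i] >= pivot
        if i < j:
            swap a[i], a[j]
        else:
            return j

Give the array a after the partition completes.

pivot = a[0] = 14; i = -1, j = 13
j→12 (a[12]=12≤14), i→0 (a[0]=14≥14); i<j, swap → [12, 4, 20, 6, 11, 16, 7, 5, 8, 15, 13, 9, 14]
j→11 (a[11]=9≤14), i→2 (a[2]=20≥14); i<j, swap → [12, 4, 9, 6, 11, 16, 7, 5, 8, 15, 13, 20, 14]
j→10 (a[10]=13≤14), i→5 (a[5]=16≥14); i<j, swap → [12, 4, 9, 6, 11, 13, 7, 5, 8, 15, 16, 20, 14]
j→8, i→9; i≥j, return j=8. a = [12, 4, 9, 6, 11, 13, 7, 5, 8, 15, 16, 20, 14]

[12, 4, 9, 6, 11, 13, 7, 5, 8, 15, 16, 20, 14]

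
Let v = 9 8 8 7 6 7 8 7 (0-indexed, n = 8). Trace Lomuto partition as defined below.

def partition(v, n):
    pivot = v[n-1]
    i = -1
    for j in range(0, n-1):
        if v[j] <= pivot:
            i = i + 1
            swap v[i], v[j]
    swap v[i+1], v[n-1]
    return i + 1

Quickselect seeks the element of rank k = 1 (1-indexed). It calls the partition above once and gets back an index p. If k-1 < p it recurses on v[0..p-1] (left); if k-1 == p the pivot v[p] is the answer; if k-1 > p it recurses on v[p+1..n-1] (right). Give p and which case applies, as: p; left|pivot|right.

3; left

pivot=7, i=-1
j=0: 9>7, skip
j=1: 8>7, skip
j=2: 8>7, skip
j=3: 7≤7, i=0, swap(0,3) ⇒ 7 8 8 9 6 7 8 7
j=4: 6≤7, i=1, swap(1,4) ⇒ 7 6 8 9 8 7 8 7
j=5: 7≤7, i=2, swap(2,5) ⇒ 7 6 7 9 8 8 8 7
j=6: 8>7, skip
swap(3,7) ⇒ 7 6 7 7 8 8 8 9; return 3
p = 3; k-1 = 0 < 3 ⇒ left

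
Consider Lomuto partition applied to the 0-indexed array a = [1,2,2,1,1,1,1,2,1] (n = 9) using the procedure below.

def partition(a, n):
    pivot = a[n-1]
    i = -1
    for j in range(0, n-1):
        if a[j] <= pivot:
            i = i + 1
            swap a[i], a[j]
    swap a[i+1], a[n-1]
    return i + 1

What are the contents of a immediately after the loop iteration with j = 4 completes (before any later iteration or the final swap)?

pivot=1, i=-1
j=0: 1≤1, i=0, swap(0,0) ⇒ [1,2,2,1,1,1,1,2,1]
j=1: 2>1, skip
j=2: 2>1, skip
j=3: 1≤1, i=1, swap(1,3) ⇒ [1,1,2,2,1,1,1,2,1]
j=4: 1≤1, i=2, swap(2,4) ⇒ [1,1,1,2,2,1,1,2,1]
(after j=4) a = [1,1,1,2,2,1,1,2,1]

[1,1,1,2,2,1,1,2,1]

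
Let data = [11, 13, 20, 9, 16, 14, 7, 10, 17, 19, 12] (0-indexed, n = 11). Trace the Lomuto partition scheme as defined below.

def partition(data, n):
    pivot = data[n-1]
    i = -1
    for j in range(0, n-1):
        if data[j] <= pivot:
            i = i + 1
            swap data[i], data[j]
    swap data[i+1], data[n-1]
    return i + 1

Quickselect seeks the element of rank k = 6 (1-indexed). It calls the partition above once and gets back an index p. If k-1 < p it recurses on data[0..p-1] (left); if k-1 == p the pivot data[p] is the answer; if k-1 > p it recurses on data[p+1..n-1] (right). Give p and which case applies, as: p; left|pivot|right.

4; right

pivot = data[10] = 12; i = -1
j=0: data[0]=11 ≤ 12 → i=0, swap data[0],data[0] (no change) → [11, 13, 20, 9, 16, 14, 7, 10, 17, 19, 12]
j=1: data[1]=13 > 12 → no swap
j=2: data[2]=20 > 12 → no swap
j=3: data[3]=9 ≤ 12 → i=1, swap data[1],data[3] → [11, 9, 20, 13, 16, 14, 7, 10, 17, 19, 12]
j=4: data[4]=16 > 12 → no swap
j=5: data[5]=14 > 12 → no swap
j=6: data[6]=7 ≤ 12 → i=2, swap data[2],data[6] → [11, 9, 7, 13, 16, 14, 20, 10, 17, 19, 12]
j=7: data[7]=10 ≤ 12 → i=3, swap data[3],data[7] → [11, 9, 7, 10, 16, 14, 20, 13, 17, 19, 12]
j=8: data[8]=17 > 12 → no swap
j=9: data[9]=19 > 12 → no swap
final swap data[4],data[10] → [11, 9, 7, 10, 12, 14, 20, 13, 17, 19, 16]; return 4
p = 4; k-1 = 5 > 4 ⇒ right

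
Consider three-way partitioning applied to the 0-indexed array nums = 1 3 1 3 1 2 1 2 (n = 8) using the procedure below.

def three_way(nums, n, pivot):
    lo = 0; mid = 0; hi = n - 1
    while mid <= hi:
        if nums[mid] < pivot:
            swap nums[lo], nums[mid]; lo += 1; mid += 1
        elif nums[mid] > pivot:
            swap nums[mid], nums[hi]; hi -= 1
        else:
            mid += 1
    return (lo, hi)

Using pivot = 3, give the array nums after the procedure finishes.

pivot = 3; lo=0, mid=0, hi=7
nums[mid]=1<3: swap nums[0],nums[0]; lo=1,mid=1 → 1 3 1 3 1 2 1 2
nums[mid]=3=3: mid=2
nums[mid]=1<3: swap nums[1],nums[2]; lo=2,mid=3 → 1 1 3 3 1 2 1 2
nums[mid]=3=3: mid=4
nums[mid]=1<3: swap nums[2],nums[4]; lo=3,mid=5 → 1 1 1 3 3 2 1 2
nums[mid]=2<3: swap nums[3],nums[5]; lo=4,mid=6 → 1 1 1 2 3 3 1 2
nums[mid]=1<3: swap nums[4],nums[6]; lo=5,mid=7 → 1 1 1 2 1 3 3 2
nums[mid]=2<3: swap nums[5],nums[7]; lo=6,mid=8 → 1 1 1 2 1 2 3 3
end: lo=6, hi=7; nums = 1 1 1 2 1 2 3 3

1 1 1 2 1 2 3 3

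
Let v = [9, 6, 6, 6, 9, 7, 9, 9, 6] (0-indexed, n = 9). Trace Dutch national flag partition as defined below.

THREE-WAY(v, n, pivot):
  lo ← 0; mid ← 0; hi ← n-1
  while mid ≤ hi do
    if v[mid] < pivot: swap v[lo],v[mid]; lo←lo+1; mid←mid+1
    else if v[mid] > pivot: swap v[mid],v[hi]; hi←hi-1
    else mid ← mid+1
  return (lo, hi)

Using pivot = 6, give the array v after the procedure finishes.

lo=0 mid=0 hi=8
9>6: swap(0,8), hi=7 ⇒ [6, 6, 6, 6, 9, 7, 9, 9, 9]
6=6: mid=1
6=6: mid=2
6=6: mid=3
6=6: mid=4
9>6: swap(4,7), hi=6 ⇒ [6, 6, 6, 6, 9, 7, 9, 9, 9]
9>6: swap(4,6), hi=5 ⇒ [6, 6, 6, 6, 9, 7, 9, 9, 9]
9>6: swap(4,5), hi=4 ⇒ [6, 6, 6, 6, 7, 9, 9, 9, 9]
7>6: swap(4,4), hi=3 ⇒ [6, 6, 6, 6, 7, 9, 9, 9, 9]
done. lo=0 hi=3; v=[6, 6, 6, 6, 7, 9, 9, 9, 9]

[6, 6, 6, 6, 7, 9, 9, 9, 9]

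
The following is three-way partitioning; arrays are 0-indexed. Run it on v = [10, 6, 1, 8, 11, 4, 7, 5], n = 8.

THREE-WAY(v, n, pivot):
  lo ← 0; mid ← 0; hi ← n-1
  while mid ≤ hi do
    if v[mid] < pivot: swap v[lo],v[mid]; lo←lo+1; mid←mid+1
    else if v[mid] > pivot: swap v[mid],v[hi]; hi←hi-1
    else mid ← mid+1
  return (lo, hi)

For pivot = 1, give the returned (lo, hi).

(0, 0)

pivot = 1; lo=0, mid=0, hi=7
v[mid]=10>1: swap v[0],v[7]; hi=6 → [5, 6, 1, 8, 11, 4, 7, 10]
v[mid]=5>1: swap v[0],v[6]; hi=5 → [7, 6, 1, 8, 11, 4, 5, 10]
v[mid]=7>1: swap v[0],v[5]; hi=4 → [4, 6, 1, 8, 11, 7, 5, 10]
v[mid]=4>1: swap v[0],v[4]; hi=3 → [11, 6, 1, 8, 4, 7, 5, 10]
v[mid]=11>1: swap v[0],v[3]; hi=2 → [8, 6, 1, 11, 4, 7, 5, 10]
v[mid]=8>1: swap v[0],v[2]; hi=1 → [1, 6, 8, 11, 4, 7, 5, 10]
v[mid]=1=1: mid=1
v[mid]=6>1: swap v[1],v[1]; hi=0 → [1, 6, 8, 11, 4, 7, 5, 10]
end: lo=0, hi=0; v = [1, 6, 8, 11, 4, 7, 5, 10]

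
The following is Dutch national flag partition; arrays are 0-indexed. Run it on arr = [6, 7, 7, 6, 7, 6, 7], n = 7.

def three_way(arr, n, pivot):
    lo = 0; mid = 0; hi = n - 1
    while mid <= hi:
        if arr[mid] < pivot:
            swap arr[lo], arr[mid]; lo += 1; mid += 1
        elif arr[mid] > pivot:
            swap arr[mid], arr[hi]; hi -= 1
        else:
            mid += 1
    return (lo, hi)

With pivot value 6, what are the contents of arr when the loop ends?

[6, 6, 6, 7, 7, 7, 7]

lo=0 mid=0 hi=6
6=6: mid=1
7>6: swap(1,6), hi=5 ⇒ [6, 7, 7, 6, 7, 6, 7]
7>6: swap(1,5), hi=4 ⇒ [6, 6, 7, 6, 7, 7, 7]
6=6: mid=2
7>6: swap(2,4), hi=3 ⇒ [6, 6, 7, 6, 7, 7, 7]
7>6: swap(2,3), hi=2 ⇒ [6, 6, 6, 7, 7, 7, 7]
6=6: mid=3
done. lo=0 hi=2; arr=[6, 6, 6, 7, 7, 7, 7]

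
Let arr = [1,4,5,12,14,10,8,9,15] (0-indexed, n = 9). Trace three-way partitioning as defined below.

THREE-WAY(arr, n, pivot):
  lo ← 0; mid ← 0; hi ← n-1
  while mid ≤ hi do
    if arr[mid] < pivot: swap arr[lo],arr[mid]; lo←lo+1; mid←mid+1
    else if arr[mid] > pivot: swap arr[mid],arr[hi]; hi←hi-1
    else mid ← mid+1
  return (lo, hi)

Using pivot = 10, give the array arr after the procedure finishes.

lo=0 mid=0 hi=8
1<10: swap(0,0), lo=1 mid=1 ⇒ [1,4,5,12,14,10,8,9,15]
4<10: swap(1,1), lo=2 mid=2 ⇒ [1,4,5,12,14,10,8,9,15]
5<10: swap(2,2), lo=3 mid=3 ⇒ [1,4,5,12,14,10,8,9,15]
12>10: swap(3,8), hi=7 ⇒ [1,4,5,15,14,10,8,9,12]
15>10: swap(3,7), hi=6 ⇒ [1,4,5,9,14,10,8,15,12]
9<10: swap(3,3), lo=4 mid=4 ⇒ [1,4,5,9,14,10,8,15,12]
14>10: swap(4,6), hi=5 ⇒ [1,4,5,9,8,10,14,15,12]
8<10: swap(4,4), lo=5 mid=5 ⇒ [1,4,5,9,8,10,14,15,12]
10=10: mid=6
done. lo=5 hi=5; arr=[1,4,5,9,8,10,14,15,12]

[1,4,5,9,8,10,14,15,12]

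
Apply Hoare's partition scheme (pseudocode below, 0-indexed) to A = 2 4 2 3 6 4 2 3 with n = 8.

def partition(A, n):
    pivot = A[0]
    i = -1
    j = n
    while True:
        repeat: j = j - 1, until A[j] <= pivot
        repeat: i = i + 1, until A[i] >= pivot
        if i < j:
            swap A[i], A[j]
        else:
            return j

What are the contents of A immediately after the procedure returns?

2 2 4 3 6 4 2 3

pivot=2
j stops at 6 (2), i stops at 0 (2); swap ⇒ 2 4 2 3 6 4 2 3
j stops at 2 (2), i stops at 1 (4); swap ⇒ 2 2 4 3 6 4 2 3
j stops at 1, i stops at 2; i≥j ⇒ return 1. A=2 2 4 3 6 4 2 3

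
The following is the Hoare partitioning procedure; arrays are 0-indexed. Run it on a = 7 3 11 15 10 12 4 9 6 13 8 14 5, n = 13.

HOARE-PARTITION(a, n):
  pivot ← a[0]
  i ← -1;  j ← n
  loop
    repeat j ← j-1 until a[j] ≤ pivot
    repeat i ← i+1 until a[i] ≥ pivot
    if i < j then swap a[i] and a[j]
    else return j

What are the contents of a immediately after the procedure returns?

5 3 6 4 10 12 15 9 11 13 8 14 7

pivot = a[0] = 7; i = -1, j = 13
j→12 (a[12]=5≤7), i→0 (a[0]=7≥7); i<j, swap → 5 3 11 15 10 12 4 9 6 13 8 14 7
j→8 (a[8]=6≤7), i→2 (a[2]=11≥7); i<j, swap → 5 3 6 15 10 12 4 9 11 13 8 14 7
j→6 (a[6]=4≤7), i→3 (a[3]=15≥7); i<j, swap → 5 3 6 4 10 12 15 9 11 13 8 14 7
j→3, i→4; i≥j, return j=3. a = 5 3 6 4 10 12 15 9 11 13 8 14 7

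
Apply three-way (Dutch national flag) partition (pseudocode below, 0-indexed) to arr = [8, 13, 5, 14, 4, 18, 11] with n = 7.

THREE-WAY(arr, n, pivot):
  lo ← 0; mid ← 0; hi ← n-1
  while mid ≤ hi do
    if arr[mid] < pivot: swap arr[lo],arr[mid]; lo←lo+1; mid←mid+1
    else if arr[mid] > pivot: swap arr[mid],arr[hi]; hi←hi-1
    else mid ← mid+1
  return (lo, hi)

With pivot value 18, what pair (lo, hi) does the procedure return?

pivot = 18; lo=0, mid=0, hi=6
arr[mid]=8<18: swap arr[0],arr[0]; lo=1,mid=1 → [8, 13, 5, 14, 4, 18, 11]
arr[mid]=13<18: swap arr[1],arr[1]; lo=2,mid=2 → [8, 13, 5, 14, 4, 18, 11]
arr[mid]=5<18: swap arr[2],arr[2]; lo=3,mid=3 → [8, 13, 5, 14, 4, 18, 11]
arr[mid]=14<18: swap arr[3],arr[3]; lo=4,mid=4 → [8, 13, 5, 14, 4, 18, 11]
arr[mid]=4<18: swap arr[4],arr[4]; lo=5,mid=5 → [8, 13, 5, 14, 4, 18, 11]
arr[mid]=18=18: mid=6
arr[mid]=11<18: swap arr[5],arr[6]; lo=6,mid=7 → [8, 13, 5, 14, 4, 11, 18]
end: lo=6, hi=6; arr = [8, 13, 5, 14, 4, 11, 18]

(6, 6)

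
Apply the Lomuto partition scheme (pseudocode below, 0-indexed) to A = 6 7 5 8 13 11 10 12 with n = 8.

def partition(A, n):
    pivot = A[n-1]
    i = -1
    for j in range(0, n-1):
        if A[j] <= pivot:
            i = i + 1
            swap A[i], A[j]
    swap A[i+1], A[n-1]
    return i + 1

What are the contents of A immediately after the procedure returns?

6 7 5 8 11 10 12 13

pivot = A[7] = 12; i = -1
j=0: A[0]=6 ≤ 12 → i=0, swap A[0],A[0] (no change) → 6 7 5 8 13 11 10 12
j=1: A[1]=7 ≤ 12 → i=1, swap A[1],A[1] (no change) → 6 7 5 8 13 11 10 12
j=2: A[2]=5 ≤ 12 → i=2, swap A[2],A[2] (no change) → 6 7 5 8 13 11 10 12
j=3: A[3]=8 ≤ 12 → i=3, swap A[3],A[3] (no change) → 6 7 5 8 13 11 10 12
j=4: A[4]=13 > 12 → no swap
j=5: A[5]=11 ≤ 12 → i=4, swap A[4],A[5] → 6 7 5 8 11 13 10 12
j=6: A[6]=10 ≤ 12 → i=5, swap A[5],A[6] → 6 7 5 8 11 10 13 12
final swap A[6],A[7] → 6 7 5 8 11 10 12 13; return 6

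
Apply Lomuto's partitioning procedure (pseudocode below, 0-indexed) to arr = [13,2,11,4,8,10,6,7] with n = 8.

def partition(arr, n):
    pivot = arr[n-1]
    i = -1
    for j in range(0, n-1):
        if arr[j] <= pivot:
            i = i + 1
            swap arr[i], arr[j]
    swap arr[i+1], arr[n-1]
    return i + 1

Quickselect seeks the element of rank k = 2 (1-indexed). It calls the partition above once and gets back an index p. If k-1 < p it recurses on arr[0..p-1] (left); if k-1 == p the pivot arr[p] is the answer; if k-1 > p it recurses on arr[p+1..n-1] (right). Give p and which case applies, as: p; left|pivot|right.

pivot = arr[7] = 7; i = -1
j=0: arr[0]=13 > 7 → no swap
j=1: arr[1]=2 ≤ 7 → i=0, swap arr[0],arr[1] → [2,13,11,4,8,10,6,7]
j=2: arr[2]=11 > 7 → no swap
j=3: arr[3]=4 ≤ 7 → i=1, swap arr[1],arr[3] → [2,4,11,13,8,10,6,7]
j=4: arr[4]=8 > 7 → no swap
j=5: arr[5]=10 > 7 → no swap
j=6: arr[6]=6 ≤ 7 → i=2, swap arr[2],arr[6] → [2,4,6,13,8,10,11,7]
final swap arr[3],arr[7] → [2,4,6,7,8,10,11,13]; return 3
p = 3; k-1 = 1 < 3 ⇒ left

3; left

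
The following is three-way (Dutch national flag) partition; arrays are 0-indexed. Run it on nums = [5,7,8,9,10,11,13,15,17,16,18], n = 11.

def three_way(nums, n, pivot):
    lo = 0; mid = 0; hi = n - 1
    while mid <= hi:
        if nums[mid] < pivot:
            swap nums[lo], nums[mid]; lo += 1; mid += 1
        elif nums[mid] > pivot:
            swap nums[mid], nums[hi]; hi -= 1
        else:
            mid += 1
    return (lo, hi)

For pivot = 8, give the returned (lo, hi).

pivot = 8; lo=0, mid=0, hi=10
nums[mid]=5<8: swap nums[0],nums[0]; lo=1,mid=1 → [5,7,8,9,10,11,13,15,17,16,18]
nums[mid]=7<8: swap nums[1],nums[1]; lo=2,mid=2 → [5,7,8,9,10,11,13,15,17,16,18]
nums[mid]=8=8: mid=3
nums[mid]=9>8: swap nums[3],nums[10]; hi=9 → [5,7,8,18,10,11,13,15,17,16,9]
nums[mid]=18>8: swap nums[3],nums[9]; hi=8 → [5,7,8,16,10,11,13,15,17,18,9]
nums[mid]=16>8: swap nums[3],nums[8]; hi=7 → [5,7,8,17,10,11,13,15,16,18,9]
nums[mid]=17>8: swap nums[3],nums[7]; hi=6 → [5,7,8,15,10,11,13,17,16,18,9]
nums[mid]=15>8: swap nums[3],nums[6]; hi=5 → [5,7,8,13,10,11,15,17,16,18,9]
nums[mid]=13>8: swap nums[3],nums[5]; hi=4 → [5,7,8,11,10,13,15,17,16,18,9]
nums[mid]=11>8: swap nums[3],nums[4]; hi=3 → [5,7,8,10,11,13,15,17,16,18,9]
nums[mid]=10>8: swap nums[3],nums[3]; hi=2 → [5,7,8,10,11,13,15,17,16,18,9]
end: lo=2, hi=2; nums = [5,7,8,10,11,13,15,17,16,18,9]

(2, 2)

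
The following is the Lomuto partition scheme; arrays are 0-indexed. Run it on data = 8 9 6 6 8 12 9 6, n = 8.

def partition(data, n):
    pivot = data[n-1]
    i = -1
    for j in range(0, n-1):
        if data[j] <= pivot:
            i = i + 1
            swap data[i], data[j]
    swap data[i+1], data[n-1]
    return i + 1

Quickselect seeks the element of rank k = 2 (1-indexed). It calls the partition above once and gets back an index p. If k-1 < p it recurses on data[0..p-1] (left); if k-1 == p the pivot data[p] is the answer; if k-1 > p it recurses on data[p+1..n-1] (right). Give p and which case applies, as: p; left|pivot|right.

pivot=6, i=-1
j=0: 8>6, skip
j=1: 9>6, skip
j=2: 6≤6, i=0, swap(0,2) ⇒ 6 9 8 6 8 12 9 6
j=3: 6≤6, i=1, swap(1,3) ⇒ 6 6 8 9 8 12 9 6
j=4: 8>6, skip
j=5: 12>6, skip
j=6: 9>6, skip
swap(2,7) ⇒ 6 6 6 9 8 12 9 8; return 2
p = 2; k-1 = 1 < 2 ⇒ left

2; left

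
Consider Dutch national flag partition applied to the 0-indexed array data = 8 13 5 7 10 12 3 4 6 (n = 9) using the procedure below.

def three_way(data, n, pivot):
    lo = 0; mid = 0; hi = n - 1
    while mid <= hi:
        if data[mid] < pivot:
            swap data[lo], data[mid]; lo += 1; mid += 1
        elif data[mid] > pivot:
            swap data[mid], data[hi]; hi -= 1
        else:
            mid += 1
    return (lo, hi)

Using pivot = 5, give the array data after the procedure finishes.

4 3 5 10 12 7 13 6 8

pivot = 5; lo=0, mid=0, hi=8
data[mid]=8>5: swap data[0],data[8]; hi=7 → 6 13 5 7 10 12 3 4 8
data[mid]=6>5: swap data[0],data[7]; hi=6 → 4 13 5 7 10 12 3 6 8
data[mid]=4<5: swap data[0],data[0]; lo=1,mid=1 → 4 13 5 7 10 12 3 6 8
data[mid]=13>5: swap data[1],data[6]; hi=5 → 4 3 5 7 10 12 13 6 8
data[mid]=3<5: swap data[1],data[1]; lo=2,mid=2 → 4 3 5 7 10 12 13 6 8
data[mid]=5=5: mid=3
data[mid]=7>5: swap data[3],data[5]; hi=4 → 4 3 5 12 10 7 13 6 8
data[mid]=12>5: swap data[3],data[4]; hi=3 → 4 3 5 10 12 7 13 6 8
data[mid]=10>5: swap data[3],data[3]; hi=2 → 4 3 5 10 12 7 13 6 8
end: lo=2, hi=2; data = 4 3 5 10 12 7 13 6 8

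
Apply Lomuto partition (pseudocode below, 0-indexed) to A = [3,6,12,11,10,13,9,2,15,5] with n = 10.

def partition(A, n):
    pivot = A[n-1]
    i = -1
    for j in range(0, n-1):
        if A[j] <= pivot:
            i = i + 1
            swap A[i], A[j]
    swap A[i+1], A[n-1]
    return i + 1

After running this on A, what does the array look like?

pivot = A[9] = 5; i = -1
j=0: A[0]=3 ≤ 5 → i=0, swap A[0],A[0] (no change) → [3,6,12,11,10,13,9,2,15,5]
j=1: A[1]=6 > 5 → no swap
j=2: A[2]=12 > 5 → no swap
j=3: A[3]=11 > 5 → no swap
j=4: A[4]=10 > 5 → no swap
j=5: A[5]=13 > 5 → no swap
j=6: A[6]=9 > 5 → no swap
j=7: A[7]=2 ≤ 5 → i=1, swap A[1],A[7] → [3,2,12,11,10,13,9,6,15,5]
j=8: A[8]=15 > 5 → no swap
final swap A[2],A[9] → [3,2,5,11,10,13,9,6,15,12]; return 2

[3,2,5,11,10,13,9,6,15,12]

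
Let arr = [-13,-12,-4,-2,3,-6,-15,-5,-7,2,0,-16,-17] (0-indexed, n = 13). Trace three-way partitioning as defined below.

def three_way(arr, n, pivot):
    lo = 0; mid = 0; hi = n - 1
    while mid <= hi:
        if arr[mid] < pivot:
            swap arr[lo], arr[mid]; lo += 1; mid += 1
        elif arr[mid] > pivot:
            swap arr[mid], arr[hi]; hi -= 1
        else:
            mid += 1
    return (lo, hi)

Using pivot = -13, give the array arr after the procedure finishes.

lo=0 mid=0 hi=12
-13=-13: mid=1
-12>-13: swap(1,12), hi=11 ⇒ [-13,-17,-4,-2,3,-6,-15,-5,-7,2,0,-16,-12]
-17<-13: swap(0,1), lo=1 mid=2 ⇒ [-17,-13,-4,-2,3,-6,-15,-5,-7,2,0,-16,-12]
-4>-13: swap(2,11), hi=10 ⇒ [-17,-13,-16,-2,3,-6,-15,-5,-7,2,0,-4,-12]
-16<-13: swap(1,2), lo=2 mid=3 ⇒ [-17,-16,-13,-2,3,-6,-15,-5,-7,2,0,-4,-12]
-2>-13: swap(3,10), hi=9 ⇒ [-17,-16,-13,0,3,-6,-15,-5,-7,2,-2,-4,-12]
0>-13: swap(3,9), hi=8 ⇒ [-17,-16,-13,2,3,-6,-15,-5,-7,0,-2,-4,-12]
2>-13: swap(3,8), hi=7 ⇒ [-17,-16,-13,-7,3,-6,-15,-5,2,0,-2,-4,-12]
-7>-13: swap(3,7), hi=6 ⇒ [-17,-16,-13,-5,3,-6,-15,-7,2,0,-2,-4,-12]
-5>-13: swap(3,6), hi=5 ⇒ [-17,-16,-13,-15,3,-6,-5,-7,2,0,-2,-4,-12]
-15<-13: swap(2,3), lo=3 mid=4 ⇒ [-17,-16,-15,-13,3,-6,-5,-7,2,0,-2,-4,-12]
3>-13: swap(4,5), hi=4 ⇒ [-17,-16,-15,-13,-6,3,-5,-7,2,0,-2,-4,-12]
-6>-13: swap(4,4), hi=3 ⇒ [-17,-16,-15,-13,-6,3,-5,-7,2,0,-2,-4,-12]
done. lo=3 hi=3; arr=[-17,-16,-15,-13,-6,3,-5,-7,2,0,-2,-4,-12]

[-17,-16,-15,-13,-6,3,-5,-7,2,0,-2,-4,-12]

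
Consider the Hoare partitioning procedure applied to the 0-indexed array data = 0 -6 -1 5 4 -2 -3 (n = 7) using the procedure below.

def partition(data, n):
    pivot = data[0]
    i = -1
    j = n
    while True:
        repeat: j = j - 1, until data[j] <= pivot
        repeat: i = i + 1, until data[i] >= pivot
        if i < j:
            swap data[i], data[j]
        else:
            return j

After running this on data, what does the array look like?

-3 -6 -1 -2 4 5 0

pivot = data[0] = 0; i = -1, j = 7
j→6 (data[6]=-3≤0), i→0 (data[0]=0≥0); i<j, swap → -3 -6 -1 5 4 -2 0
j→5 (data[5]=-2≤0), i→3 (data[3]=5≥0); i<j, swap → -3 -6 -1 -2 4 5 0
j→3, i→4; i≥j, return j=3. data = -3 -6 -1 -2 4 5 0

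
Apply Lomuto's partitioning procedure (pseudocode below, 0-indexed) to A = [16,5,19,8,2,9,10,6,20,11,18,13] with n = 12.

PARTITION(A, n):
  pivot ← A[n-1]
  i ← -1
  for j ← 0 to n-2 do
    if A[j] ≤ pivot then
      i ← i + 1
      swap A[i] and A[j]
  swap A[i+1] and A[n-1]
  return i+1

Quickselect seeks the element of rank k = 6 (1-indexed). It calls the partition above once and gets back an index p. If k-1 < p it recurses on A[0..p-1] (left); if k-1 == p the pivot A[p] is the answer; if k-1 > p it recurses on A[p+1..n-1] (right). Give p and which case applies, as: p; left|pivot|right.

pivot=13, i=-1
j=0: 16>13, skip
j=1: 5≤13, i=0, swap(0,1) ⇒ [5,16,19,8,2,9,10,6,20,11,18,13]
j=2: 19>13, skip
j=3: 8≤13, i=1, swap(1,3) ⇒ [5,8,19,16,2,9,10,6,20,11,18,13]
j=4: 2≤13, i=2, swap(2,4) ⇒ [5,8,2,16,19,9,10,6,20,11,18,13]
j=5: 9≤13, i=3, swap(3,5) ⇒ [5,8,2,9,19,16,10,6,20,11,18,13]
j=6: 10≤13, i=4, swap(4,6) ⇒ [5,8,2,9,10,16,19,6,20,11,18,13]
j=7: 6≤13, i=5, swap(5,7) ⇒ [5,8,2,9,10,6,19,16,20,11,18,13]
j=8: 20>13, skip
j=9: 11≤13, i=6, swap(6,9) ⇒ [5,8,2,9,10,6,11,16,20,19,18,13]
j=10: 18>13, skip
swap(7,11) ⇒ [5,8,2,9,10,6,11,13,20,19,18,16]; return 7
p = 7; k-1 = 5 < 7 ⇒ left

7; left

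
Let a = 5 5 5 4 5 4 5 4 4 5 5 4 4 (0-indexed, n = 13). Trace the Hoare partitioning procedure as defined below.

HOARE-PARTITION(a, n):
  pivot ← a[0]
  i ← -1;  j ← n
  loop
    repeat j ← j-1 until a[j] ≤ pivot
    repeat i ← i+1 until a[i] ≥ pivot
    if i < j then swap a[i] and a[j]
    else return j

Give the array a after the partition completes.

pivot = a[0] = 5; i = -1, j = 13
j→12 (a[12]=4≤5), i→0 (a[0]=5≥5); i<j, swap → 4 5 5 4 5 4 5 4 4 5 5 4 5
j→11 (a[11]=4≤5), i→1 (a[1]=5≥5); i<j, swap → 4 4 5 4 5 4 5 4 4 5 5 5 5
j→10 (a[10]=5≤5), i→2 (a[2]=5≥5); i<j, swap → 4 4 5 4 5 4 5 4 4 5 5 5 5
j→9 (a[9]=5≤5), i→4 (a[4]=5≥5); i<j, swap → 4 4 5 4 5 4 5 4 4 5 5 5 5
j→8 (a[8]=4≤5), i→6 (a[6]=5≥5); i<j, swap → 4 4 5 4 5 4 4 4 5 5 5 5 5
j→7, i→8; i≥j, return j=7. a = 4 4 5 4 5 4 4 4 5 5 5 5 5

4 4 5 4 5 4 4 4 5 5 5 5 5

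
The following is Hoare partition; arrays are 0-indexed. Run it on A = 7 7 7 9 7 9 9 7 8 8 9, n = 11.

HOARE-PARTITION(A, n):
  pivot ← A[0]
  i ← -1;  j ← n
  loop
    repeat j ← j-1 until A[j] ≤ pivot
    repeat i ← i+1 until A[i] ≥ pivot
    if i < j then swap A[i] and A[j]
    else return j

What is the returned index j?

2

pivot = A[0] = 7; i = -1, j = 11
j→7 (A[7]=7≤7), i→0 (A[0]=7≥7); i<j, swap → 7 7 7 9 7 9 9 7 8 8 9
j→4 (A[4]=7≤7), i→1 (A[1]=7≥7); i<j, swap → 7 7 7 9 7 9 9 7 8 8 9
j→2, i→2; i≥j, return j=2. A = 7 7 7 9 7 9 9 7 8 8 9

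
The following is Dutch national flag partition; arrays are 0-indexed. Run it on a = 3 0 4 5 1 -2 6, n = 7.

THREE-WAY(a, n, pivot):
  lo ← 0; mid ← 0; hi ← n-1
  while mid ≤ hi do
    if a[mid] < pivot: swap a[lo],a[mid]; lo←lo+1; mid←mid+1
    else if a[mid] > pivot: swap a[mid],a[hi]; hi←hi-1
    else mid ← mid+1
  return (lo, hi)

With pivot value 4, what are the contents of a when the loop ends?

lo=0 mid=0 hi=6
3<4: swap(0,0), lo=1 mid=1 ⇒ 3 0 4 5 1 -2 6
0<4: swap(1,1), lo=2 mid=2 ⇒ 3 0 4 5 1 -2 6
4=4: mid=3
5>4: swap(3,6), hi=5 ⇒ 3 0 4 6 1 -2 5
6>4: swap(3,5), hi=4 ⇒ 3 0 4 -2 1 6 5
-2<4: swap(2,3), lo=3 mid=4 ⇒ 3 0 -2 4 1 6 5
1<4: swap(3,4), lo=4 mid=5 ⇒ 3 0 -2 1 4 6 5
done. lo=4 hi=4; a=3 0 -2 1 4 6 5

3 0 -2 1 4 6 5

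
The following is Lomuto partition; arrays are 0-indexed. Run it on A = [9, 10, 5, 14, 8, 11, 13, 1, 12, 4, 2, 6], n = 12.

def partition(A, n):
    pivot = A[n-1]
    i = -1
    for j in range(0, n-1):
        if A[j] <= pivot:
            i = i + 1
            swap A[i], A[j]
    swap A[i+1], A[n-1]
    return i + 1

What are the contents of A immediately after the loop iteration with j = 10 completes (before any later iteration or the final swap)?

pivot=6, i=-1
j=0: 9>6, skip
j=1: 10>6, skip
j=2: 5≤6, i=0, swap(0,2) ⇒ [5, 10, 9, 14, 8, 11, 13, 1, 12, 4, 2, 6]
j=3: 14>6, skip
j=4: 8>6, skip
j=5: 11>6, skip
j=6: 13>6, skip
j=7: 1≤6, i=1, swap(1,7) ⇒ [5, 1, 9, 14, 8, 11, 13, 10, 12, 4, 2, 6]
j=8: 12>6, skip
j=9: 4≤6, i=2, swap(2,9) ⇒ [5, 1, 4, 14, 8, 11, 13, 10, 12, 9, 2, 6]
j=10: 2≤6, i=3, swap(3,10) ⇒ [5, 1, 4, 2, 8, 11, 13, 10, 12, 9, 14, 6]
(after j=10) A = [5, 1, 4, 2, 8, 11, 13, 10, 12, 9, 14, 6]

[5, 1, 4, 2, 8, 11, 13, 10, 12, 9, 14, 6]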